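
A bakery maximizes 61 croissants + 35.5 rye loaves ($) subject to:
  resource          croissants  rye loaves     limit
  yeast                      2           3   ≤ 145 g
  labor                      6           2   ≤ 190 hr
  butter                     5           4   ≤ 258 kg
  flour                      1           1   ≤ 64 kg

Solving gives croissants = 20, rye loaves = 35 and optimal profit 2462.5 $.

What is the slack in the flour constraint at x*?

9

flour used = 1·20 + 1·35 = 55; slack = 64 − 55 = 9.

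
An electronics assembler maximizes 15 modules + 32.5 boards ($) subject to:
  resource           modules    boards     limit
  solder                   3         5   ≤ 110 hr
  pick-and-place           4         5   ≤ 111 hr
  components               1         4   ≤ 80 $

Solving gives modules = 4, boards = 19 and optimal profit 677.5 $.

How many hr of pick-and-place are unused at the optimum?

0

pick-and-place used = 4·4 + 5·19 = 111; slack = 111 − 111 = 0.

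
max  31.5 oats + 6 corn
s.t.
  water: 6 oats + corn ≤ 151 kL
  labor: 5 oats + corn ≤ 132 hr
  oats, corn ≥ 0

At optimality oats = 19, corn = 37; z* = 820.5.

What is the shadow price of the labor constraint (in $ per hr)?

Both water and labor are binding at x*.
From A_Bᵀ y = c: 6·y_water + 5·y_labor = 31.5; 1·y_water + 1·y_labor = 6.
This yields shadow prices y_water = 1.5, y_labor = 4.5.
Shadow price of labor = 4.5.

4.5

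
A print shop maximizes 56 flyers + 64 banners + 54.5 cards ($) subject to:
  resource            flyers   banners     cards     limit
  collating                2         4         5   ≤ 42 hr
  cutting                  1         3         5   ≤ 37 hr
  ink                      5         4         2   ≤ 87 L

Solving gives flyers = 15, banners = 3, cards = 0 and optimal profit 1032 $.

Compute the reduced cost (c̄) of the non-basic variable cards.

-1.5

At the optimum: collating uses 42 of 42 (binding); cutting uses 24 of 37 (slack = 13); ink uses 87 of 87 (binding).
Slack constraints have shadow price 0 (complementary slackness).
The binding rows give the dual system: 2·y_collating + 5·y_ink = 56 and 4·y_collating + 4·y_ink = 64.
This yields shadow prices y_collating = 8, y_ink = 8.
Reduced cost of cards: c₃ − yᵀa₃ = 54.5 − (8·5 + 8·2) = 54.5 − 56 = -1.5.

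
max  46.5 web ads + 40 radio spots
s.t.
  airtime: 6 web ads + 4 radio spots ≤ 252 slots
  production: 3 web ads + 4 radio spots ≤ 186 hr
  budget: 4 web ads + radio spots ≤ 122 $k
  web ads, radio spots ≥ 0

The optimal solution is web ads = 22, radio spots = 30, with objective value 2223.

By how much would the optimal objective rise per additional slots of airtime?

5.5

Binding: airtime and production. Non-binding: budget (4 unused).
Slack constraints have shadow price 0 (complementary slackness).
Dual feasibility on the basic columns requires 6·y_airtime + 3·y_production = 46.5, 4·y_airtime + 4·y_production = 40.
→ y_airtime = 5.5 and y_production = 4.5.
Shadow price of airtime = 5.5.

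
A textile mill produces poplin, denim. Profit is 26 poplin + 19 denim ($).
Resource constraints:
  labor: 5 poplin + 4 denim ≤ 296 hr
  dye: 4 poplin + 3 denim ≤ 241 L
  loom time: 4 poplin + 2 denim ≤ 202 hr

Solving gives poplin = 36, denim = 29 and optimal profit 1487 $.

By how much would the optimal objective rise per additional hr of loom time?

Binding: labor and loom time. Non-binding: dye (10 unused).
Slack constraints have shadow price 0 (complementary slackness).
Dual feasibility on the basic columns requires 5·y_labor + 4·y_loom time = 26, 4·y_labor + 2·y_loom time = 19.
Solving: y_labor = 4, y_loom time = 1.5.
Shadow price of loom time = 1.5.

1.5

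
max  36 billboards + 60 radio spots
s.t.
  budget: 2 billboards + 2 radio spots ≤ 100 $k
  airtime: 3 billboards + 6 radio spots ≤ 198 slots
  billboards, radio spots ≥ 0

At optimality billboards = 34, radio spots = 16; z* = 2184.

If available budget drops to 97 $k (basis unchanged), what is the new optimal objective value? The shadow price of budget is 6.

2166

Δb = -3, so new z* = 2184 + (6)·(-3) = 2184 − 18 = 2166.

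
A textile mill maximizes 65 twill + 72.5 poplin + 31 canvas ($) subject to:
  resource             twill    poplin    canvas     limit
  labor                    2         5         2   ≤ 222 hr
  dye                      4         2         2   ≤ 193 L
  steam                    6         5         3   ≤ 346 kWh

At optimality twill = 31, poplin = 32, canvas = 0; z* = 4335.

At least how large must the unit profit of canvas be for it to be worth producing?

38

Binding: labor and steam. Non-binding: dye (5 unused).
By complementary slackness, y = 0 for the non-binding constraint.
The binding rows give the dual system: 2·y_labor + 6·y_steam = 65 and 5·y_labor + 5·y_steam = 72.5.
This yields shadow prices y_labor = 5.5, y_steam = 9.
canvas enters the basis when its profit ≥ yᵀa₃ = 5.5·2 + 9·3 = 38.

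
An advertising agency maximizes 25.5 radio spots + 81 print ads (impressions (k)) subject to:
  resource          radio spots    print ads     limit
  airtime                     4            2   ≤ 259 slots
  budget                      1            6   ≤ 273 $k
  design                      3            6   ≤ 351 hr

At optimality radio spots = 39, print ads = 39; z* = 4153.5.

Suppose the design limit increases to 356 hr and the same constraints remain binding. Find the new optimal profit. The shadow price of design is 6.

Δb = 5, so new z* = 4153.5 + (6)·(5) = 4153.5 + 30 = 4183.5.

4183.5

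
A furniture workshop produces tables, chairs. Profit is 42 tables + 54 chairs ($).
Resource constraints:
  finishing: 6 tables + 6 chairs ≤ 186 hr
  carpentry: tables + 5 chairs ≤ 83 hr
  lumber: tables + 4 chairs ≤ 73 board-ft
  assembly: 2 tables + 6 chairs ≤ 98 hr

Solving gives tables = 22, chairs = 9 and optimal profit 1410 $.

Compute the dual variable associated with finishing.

Check each constraint at x*: finishing 186/186 (tight); carpentry 67/83 (slack 16); lumber 58/73 (slack 15); assembly 98/98 (tight).
Since carpentry, lumber are not tight, their duals are 0.
The binding rows give the dual system: 6·y_finishing + 2·y_assembly = 42 and 6·y_finishing + 6·y_assembly = 54.
→ y_finishing = 6 and y_assembly = 3.
Shadow price of finishing = 6.

6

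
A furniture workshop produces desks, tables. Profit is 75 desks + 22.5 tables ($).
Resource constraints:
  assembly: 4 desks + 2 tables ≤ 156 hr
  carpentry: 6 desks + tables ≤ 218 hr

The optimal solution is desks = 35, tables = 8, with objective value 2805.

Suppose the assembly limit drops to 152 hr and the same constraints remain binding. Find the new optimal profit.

2775

Both assembly and carpentry are binding at x*.
The binding rows give the dual system: 4·y_assembly + 6·y_carpentry = 75 and 2·y_assembly + 1·y_carpentry = 22.5.
Solving: y_assembly = 7.5, y_carpentry = 7.5.
Δz = y_assembly·Δb = 7.5 × (-4) = -30, so new z* = 2805 − 30 = 2775.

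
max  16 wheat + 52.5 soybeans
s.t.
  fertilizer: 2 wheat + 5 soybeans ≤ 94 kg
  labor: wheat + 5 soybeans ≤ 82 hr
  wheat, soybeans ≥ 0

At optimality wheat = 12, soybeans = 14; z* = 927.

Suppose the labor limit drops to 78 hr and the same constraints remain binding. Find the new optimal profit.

907

Check each constraint at x*: fertilizer 94/94 (tight); labor 82/82 (tight).
Dual feasibility on the basic columns requires 2·y_fertilizer + 1·y_labor = 16, 5·y_fertilizer + 5·y_labor = 52.5.
Solving: y_fertilizer = 5.5, y_labor = 5.
Δz = y_labor·Δb = 5 × (-4) = -20, so new z* = 927 − 20 = 907.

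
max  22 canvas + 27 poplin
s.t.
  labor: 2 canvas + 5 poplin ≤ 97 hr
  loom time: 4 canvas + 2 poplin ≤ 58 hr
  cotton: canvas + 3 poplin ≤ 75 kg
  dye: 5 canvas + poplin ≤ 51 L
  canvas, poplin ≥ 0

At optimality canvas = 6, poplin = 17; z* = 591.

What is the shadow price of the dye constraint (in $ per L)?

At the optimum: labor uses 97 of 97 (binding); loom time uses 58 of 58 (binding); cotton uses 57 of 75 (slack = 18); dye uses 47 of 51 (slack = 4).
Since cotton, dye are not tight, their duals are 0.
Dual feasibility on the basic columns requires 2·y_labor + 4·y_loom time = 22, 5·y_labor + 2·y_loom time = 27.
This yields shadow prices y_labor = 4, y_loom time = 3.5.
Shadow price of dye = 0.

0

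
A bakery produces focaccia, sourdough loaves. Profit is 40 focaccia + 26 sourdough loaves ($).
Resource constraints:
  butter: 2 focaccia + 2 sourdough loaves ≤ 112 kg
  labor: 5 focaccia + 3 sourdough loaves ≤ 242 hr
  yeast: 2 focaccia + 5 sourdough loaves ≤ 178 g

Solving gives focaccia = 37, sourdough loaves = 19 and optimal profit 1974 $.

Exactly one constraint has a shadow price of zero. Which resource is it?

yeast

butter: 112/112 (binding)
labor: 242/242 (binding)
yeast: 169/178 (slack 9)
By complementary slackness, a constraint with positive slack has shadow price 0 → yeast.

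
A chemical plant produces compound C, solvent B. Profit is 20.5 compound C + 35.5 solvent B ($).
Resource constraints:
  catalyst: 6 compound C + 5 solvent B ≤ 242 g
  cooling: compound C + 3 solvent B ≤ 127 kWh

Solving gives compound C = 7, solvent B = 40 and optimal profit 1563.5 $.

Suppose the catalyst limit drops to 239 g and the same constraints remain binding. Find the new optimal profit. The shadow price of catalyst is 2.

1557.5

Δb = -3, so new z* = 1563.5 + (2)·(-3) = 1563.5 − 6 = 1557.5.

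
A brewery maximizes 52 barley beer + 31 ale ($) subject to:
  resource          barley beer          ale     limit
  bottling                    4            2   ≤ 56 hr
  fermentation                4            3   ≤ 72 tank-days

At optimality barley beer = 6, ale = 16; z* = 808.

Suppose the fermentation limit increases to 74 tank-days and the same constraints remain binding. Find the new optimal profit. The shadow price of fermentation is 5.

Δb = 2, so new z* = 808 + (5)·(2) = 808 + 10 = 818.

818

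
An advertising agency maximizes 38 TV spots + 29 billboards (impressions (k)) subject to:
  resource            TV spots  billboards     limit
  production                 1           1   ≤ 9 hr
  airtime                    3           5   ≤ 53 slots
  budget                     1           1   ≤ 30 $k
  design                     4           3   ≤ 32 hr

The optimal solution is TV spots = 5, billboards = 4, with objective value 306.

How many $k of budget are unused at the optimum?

21

budget used = 1·5 + 1·4 = 9; slack = 30 − 9 = 21.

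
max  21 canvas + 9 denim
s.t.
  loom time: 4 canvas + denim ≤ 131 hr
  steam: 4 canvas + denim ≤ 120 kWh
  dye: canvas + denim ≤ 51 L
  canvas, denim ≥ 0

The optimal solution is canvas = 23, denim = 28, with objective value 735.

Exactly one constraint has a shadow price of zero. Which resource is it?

loom time

loom time: 120/131 (slack 11)
steam: 120/120 (binding)
dye: 51/51 (binding)
By complementary slackness, a constraint with positive slack has shadow price 0 → loom time.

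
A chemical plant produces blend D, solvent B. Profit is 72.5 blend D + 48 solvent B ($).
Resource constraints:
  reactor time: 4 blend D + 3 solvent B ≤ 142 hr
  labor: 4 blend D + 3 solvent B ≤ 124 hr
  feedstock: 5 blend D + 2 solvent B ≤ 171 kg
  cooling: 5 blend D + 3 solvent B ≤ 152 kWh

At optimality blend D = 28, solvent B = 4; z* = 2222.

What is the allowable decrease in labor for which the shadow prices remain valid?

2.4

Binding constraints: labor, cooling. The basis is B = [[4,3],[5,3]] with det -3.
Per unit decrease in labor, x* moves by d = (1, -1.6667).
The basis stays optimal until solvent B reaches 0; allowable decrease = 2.4 hr.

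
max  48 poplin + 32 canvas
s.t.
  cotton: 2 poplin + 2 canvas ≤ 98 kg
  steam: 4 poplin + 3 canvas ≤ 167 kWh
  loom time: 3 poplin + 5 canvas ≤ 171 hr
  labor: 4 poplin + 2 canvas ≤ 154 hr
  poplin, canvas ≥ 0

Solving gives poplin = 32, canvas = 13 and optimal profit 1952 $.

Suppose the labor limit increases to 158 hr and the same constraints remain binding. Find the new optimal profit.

1968

Check each constraint at x*: cotton 90/98 (slack 8); steam 167/167 (tight); loom time 161/171 (slack 10); labor 154/154 (tight).
By complementary slackness, y = 0 for the non-binding constraints.
Dual feasibility on the basic columns requires 4·y_steam + 4·y_labor = 48, 3·y_steam + 2·y_labor = 32.
Solving: y_steam = 8, y_labor = 4.
Δz = y_labor·Δb = 4 × (4) = 16, so new z* = 1952 + 16 = 1968.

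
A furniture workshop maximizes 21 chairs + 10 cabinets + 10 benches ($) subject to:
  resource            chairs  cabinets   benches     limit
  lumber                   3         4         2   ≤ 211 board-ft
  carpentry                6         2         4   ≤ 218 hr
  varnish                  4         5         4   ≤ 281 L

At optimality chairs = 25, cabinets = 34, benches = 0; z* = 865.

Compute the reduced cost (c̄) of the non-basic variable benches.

Check each constraint at x*: lumber 211/211 (tight); carpentry 218/218 (tight); varnish 270/281 (slack 11).
Slack constraints have shadow price 0 (complementary slackness).
The binding rows give the dual system: 3·y_lumber + 6·y_carpentry = 21 and 4·y_lumber + 2·y_carpentry = 10.
Solving: y_lumber = 1, y_carpentry = 3.
Reduced cost of benches: c₃ − yᵀa₃ = 10 − (1·2 + 3·4) = 10 − 14 = -4.

-4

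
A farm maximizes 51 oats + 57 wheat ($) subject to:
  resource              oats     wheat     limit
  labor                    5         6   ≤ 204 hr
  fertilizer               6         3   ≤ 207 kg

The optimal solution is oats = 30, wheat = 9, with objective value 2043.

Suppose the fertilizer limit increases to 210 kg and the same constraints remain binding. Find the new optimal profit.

2046

Both labor and fertilizer are binding at x*.
The binding rows give the dual system: 5·y_labor + 6·y_fertilizer = 51 and 6·y_labor + 3·y_fertilizer = 57.
→ y_labor = 9 and y_fertilizer = 1.
Δz = y_fertilizer·Δb = 1 × (3) = 3, so new z* = 2043 + 3 = 2046.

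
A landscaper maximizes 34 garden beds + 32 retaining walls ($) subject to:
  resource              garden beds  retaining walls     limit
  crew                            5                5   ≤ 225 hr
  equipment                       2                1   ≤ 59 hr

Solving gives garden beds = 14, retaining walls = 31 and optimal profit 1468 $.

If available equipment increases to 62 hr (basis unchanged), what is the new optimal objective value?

1474

Check each constraint at x*: crew 225/225 (tight); equipment 59/59 (tight).
From A_Bᵀ y = c: 5·y_crew + 2·y_equipment = 34; 5·y_crew + 1·y_equipment = 32.
→ y_crew = 6 and y_equipment = 2.
Δz = y_equipment·Δb = 2 × (3) = 6, so new z* = 1468 + 6 = 1474.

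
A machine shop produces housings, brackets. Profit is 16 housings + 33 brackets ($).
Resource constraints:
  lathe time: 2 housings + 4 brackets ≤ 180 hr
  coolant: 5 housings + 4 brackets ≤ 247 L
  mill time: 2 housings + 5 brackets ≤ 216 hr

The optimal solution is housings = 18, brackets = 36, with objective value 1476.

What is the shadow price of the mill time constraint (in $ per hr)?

1

Binding: lathe time and mill time. Non-binding: coolant (13 unused).
Slack constraints have shadow price 0 (complementary slackness).
Dual feasibility on the basic columns requires 2·y_lathe time + 2·y_mill time = 16, 4·y_lathe time + 5·y_mill time = 33.
Solving: y_lathe time = 7, y_mill time = 1.
Shadow price of mill time = 1.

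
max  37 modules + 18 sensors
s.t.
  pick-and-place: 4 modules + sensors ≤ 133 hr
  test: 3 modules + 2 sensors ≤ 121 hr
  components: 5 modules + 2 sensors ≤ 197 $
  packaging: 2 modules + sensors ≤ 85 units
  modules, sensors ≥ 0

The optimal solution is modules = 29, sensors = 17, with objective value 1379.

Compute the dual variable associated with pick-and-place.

Check each constraint at x*: pick-and-place 133/133 (tight); test 121/121 (tight); components 179/197 (slack 18); packaging 75/85 (slack 10).
By complementary slackness, y = 0 for the non-binding constraints.
The binding rows give the dual system: 4·y_pick-and-place + 3·y_test = 37 and 1·y_pick-and-place + 2·y_test = 18.
Solving: y_pick-and-place = 4, y_test = 7.
Shadow price of pick-and-place = 4.

4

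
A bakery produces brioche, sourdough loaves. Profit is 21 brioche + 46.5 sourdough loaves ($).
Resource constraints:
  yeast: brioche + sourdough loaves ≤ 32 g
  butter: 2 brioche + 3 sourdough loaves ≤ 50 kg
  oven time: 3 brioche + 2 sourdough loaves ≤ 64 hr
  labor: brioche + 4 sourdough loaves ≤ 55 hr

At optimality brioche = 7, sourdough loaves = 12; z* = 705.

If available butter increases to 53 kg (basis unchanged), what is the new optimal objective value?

727.5

Check each constraint at x*: yeast 19/32 (slack 13); butter 50/50 (tight); oven time 45/64 (slack 19); labor 55/55 (tight).
Since yeast, oven time are not tight, their duals are 0.
From A_Bᵀ y = c: 2·y_butter + 1·y_labor = 21; 3·y_butter + 4·y_labor = 46.5.
Solving: y_butter = 7.5, y_labor = 6.
Δz = y_butter·Δb = 7.5 × (3) = 22.5, so new z* = 705 + 22.5 = 727.5.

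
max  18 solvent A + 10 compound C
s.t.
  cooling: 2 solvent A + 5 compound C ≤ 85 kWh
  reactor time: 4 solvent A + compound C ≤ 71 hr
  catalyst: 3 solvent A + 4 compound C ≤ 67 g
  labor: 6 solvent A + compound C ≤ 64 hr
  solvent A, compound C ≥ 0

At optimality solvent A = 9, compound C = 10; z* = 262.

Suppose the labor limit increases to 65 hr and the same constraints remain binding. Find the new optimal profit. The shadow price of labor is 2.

264

Δb = 1, so new z* = 262 + (2)·(1) = 262 + 2 = 264.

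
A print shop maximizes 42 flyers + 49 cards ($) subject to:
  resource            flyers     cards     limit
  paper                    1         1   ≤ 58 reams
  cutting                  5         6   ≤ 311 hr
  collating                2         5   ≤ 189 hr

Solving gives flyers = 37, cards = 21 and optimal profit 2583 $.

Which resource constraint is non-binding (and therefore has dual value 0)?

paper: 58/58 (binding)
cutting: 311/311 (binding)
collating: 179/189 (slack 10)
By complementary slackness, a constraint with positive slack has shadow price 0 → collating.

collating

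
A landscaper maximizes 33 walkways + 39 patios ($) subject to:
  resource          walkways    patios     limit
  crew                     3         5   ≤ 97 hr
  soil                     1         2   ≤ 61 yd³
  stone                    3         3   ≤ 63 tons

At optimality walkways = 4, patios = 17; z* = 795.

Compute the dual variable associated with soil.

0

Binding: crew and stone. Non-binding: soil (23 unused).
Since soil is not tight, its dual is 0.
From A_Bᵀ y = c: 3·y_crew + 3·y_stone = 33; 5·y_crew + 3·y_stone = 39.
→ y_crew = 3 and y_stone = 8.
Shadow price of soil = 0.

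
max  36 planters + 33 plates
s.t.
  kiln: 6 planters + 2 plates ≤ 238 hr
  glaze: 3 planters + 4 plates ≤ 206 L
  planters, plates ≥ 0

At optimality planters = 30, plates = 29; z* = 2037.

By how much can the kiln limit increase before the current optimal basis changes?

174

Binding constraints: kiln, glaze. The basis is B = [[6,2],[3,4]] with det 18.
Per unit increase in kiln, x* moves by d = (0.2222, -0.1667).
The basis stays optimal until plates reaches 0; allowable increase = 174 hr.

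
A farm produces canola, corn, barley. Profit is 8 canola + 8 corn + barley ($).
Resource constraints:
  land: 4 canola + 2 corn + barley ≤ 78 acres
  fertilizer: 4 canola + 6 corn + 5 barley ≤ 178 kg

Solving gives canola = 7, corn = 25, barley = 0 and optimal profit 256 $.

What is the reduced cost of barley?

-5

Check each constraint at x*: land 78/78 (tight); fertilizer 178/178 (tight).
Dual feasibility on the basic columns requires 4·y_land + 4·y_fertilizer = 8, 2·y_land + 6·y_fertilizer = 8.
This yields shadow prices y_land = 1, y_fertilizer = 1.
Reduced cost of barley: c₃ − yᵀa₃ = 1 − (1·1 + 1·5) = 1 − 6 = -5.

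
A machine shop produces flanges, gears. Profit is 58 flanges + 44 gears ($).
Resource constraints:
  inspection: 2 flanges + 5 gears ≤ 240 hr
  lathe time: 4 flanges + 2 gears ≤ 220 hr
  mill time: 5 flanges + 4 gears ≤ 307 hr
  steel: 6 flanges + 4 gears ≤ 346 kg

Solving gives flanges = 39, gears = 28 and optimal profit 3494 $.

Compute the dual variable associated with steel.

At the optimum: inspection uses 218 of 240 (slack = 22); lathe time uses 212 of 220 (slack = 8); mill time uses 307 of 307 (binding); steel uses 346 of 346 (binding).
Slack constraints have shadow price 0 (complementary slackness).
The binding rows give the dual system: 5·y_mill time + 6·y_steel = 58 and 4·y_mill time + 4·y_steel = 44.
Solving: y_mill time = 8, y_steel = 3.
Shadow price of steel = 3.

3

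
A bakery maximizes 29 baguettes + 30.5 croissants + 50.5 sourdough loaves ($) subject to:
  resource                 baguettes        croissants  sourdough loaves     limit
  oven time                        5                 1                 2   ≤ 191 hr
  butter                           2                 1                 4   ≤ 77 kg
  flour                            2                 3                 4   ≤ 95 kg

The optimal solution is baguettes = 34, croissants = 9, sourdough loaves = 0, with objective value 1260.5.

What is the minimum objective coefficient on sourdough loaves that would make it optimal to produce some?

58

Binding: butter and flour. Non-binding: oven time (12 unused).
Slack constraints have shadow price 0 (complementary slackness).
Dual feasibility on the basic columns requires 2·y_butter + 2·y_flour = 29, 1·y_butter + 3·y_flour = 30.5.
This yields shadow prices y_butter = 6.5, y_flour = 8.
sourdough loaves enters the basis when its profit ≥ yᵀa₃ = 6.5·4 + 8·4 = 58.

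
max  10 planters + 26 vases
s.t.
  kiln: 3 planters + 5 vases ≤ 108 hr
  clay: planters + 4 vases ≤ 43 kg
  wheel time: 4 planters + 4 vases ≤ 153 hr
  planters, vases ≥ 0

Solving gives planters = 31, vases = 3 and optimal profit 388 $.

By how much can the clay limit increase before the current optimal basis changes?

Binding constraints: kiln, clay. The basis is B = [[3,5],[1,4]] with det 7.
Per unit increase in clay, x* moves by d = (-0.7143, 0.4286).
The basis stays optimal until planters reaches 0; allowable increase = 43.4 kg.

43.4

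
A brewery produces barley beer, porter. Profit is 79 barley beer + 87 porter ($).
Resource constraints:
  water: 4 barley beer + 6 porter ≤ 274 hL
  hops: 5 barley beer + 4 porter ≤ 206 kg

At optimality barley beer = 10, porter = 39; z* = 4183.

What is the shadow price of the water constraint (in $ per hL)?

At the optimum: water uses 274 of 274 (binding); hops uses 206 of 206 (binding).
From A_Bᵀ y = c: 4·y_water + 5·y_hops = 79; 6·y_water + 4·y_hops = 87.
→ y_water = 8.5 and y_hops = 9.
Shadow price of water = 8.5.

8.5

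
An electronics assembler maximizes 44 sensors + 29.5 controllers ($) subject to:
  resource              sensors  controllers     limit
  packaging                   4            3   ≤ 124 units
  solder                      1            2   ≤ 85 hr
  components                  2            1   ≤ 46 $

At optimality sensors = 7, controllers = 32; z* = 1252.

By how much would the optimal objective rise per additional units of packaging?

At the optimum: packaging uses 124 of 124 (binding); solder uses 71 of 85 (slack = 14); components uses 46 of 46 (binding).
Since solder is not tight, its dual is 0.
Dual feasibility on the basic columns requires 4·y_packaging + 2·y_components = 44, 3·y_packaging + 1·y_components = 29.5.
→ y_packaging = 7.5 and y_components = 7.
Shadow price of packaging = 7.5.

7.5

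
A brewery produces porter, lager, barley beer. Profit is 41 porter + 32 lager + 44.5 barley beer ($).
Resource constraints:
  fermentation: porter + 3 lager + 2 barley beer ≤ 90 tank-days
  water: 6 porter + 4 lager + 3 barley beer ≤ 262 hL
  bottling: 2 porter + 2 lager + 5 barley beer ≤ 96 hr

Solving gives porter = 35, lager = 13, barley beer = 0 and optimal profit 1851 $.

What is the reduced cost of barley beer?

At the optimum: fermentation uses 74 of 90 (slack = 16); water uses 262 of 262 (binding); bottling uses 96 of 96 (binding).
Slack constraints have shadow price 0 (complementary slackness).
The binding rows give the dual system: 6·y_water + 2·y_bottling = 41 and 4·y_water + 2·y_bottling = 32.
Solving: y_water = 4.5, y_bottling = 7.
Reduced cost of barley beer: c₃ − yᵀa₃ = 44.5 − (4.5·3 + 7·5) = 44.5 − 48.5 = -4.

-4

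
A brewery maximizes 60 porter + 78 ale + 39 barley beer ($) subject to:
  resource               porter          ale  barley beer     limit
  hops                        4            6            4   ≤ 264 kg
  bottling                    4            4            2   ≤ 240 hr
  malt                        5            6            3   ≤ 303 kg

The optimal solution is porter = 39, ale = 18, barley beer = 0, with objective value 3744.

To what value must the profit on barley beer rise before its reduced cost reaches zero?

Check each constraint at x*: hops 264/264 (tight); bottling 228/240 (slack 12); malt 303/303 (tight).
Since bottling is not tight, its dual is 0.
The binding rows give the dual system: 4·y_hops + 5·y_malt = 60 and 6·y_hops + 6·y_malt = 78.
Solving: y_hops = 5, y_malt = 8.
barley beer enters the basis when its profit ≥ yᵀa₃ = 5·4 + 8·3 = 44.

44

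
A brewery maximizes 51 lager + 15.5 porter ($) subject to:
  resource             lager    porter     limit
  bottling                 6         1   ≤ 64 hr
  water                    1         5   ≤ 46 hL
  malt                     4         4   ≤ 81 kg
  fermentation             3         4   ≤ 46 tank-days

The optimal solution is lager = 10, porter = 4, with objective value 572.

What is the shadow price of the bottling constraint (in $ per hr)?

Check each constraint at x*: bottling 64/64 (tight); water 30/46 (slack 16); malt 56/81 (slack 25); fermentation 46/46 (tight).
Since water, malt are not tight, their duals are 0.
The binding rows give the dual system: 6·y_bottling + 3·y_fermentation = 51 and 1·y_bottling + 4·y_fermentation = 15.5.
This yields shadow prices y_bottling = 7.5, y_fermentation = 2.
Shadow price of bottling = 7.5.

7.5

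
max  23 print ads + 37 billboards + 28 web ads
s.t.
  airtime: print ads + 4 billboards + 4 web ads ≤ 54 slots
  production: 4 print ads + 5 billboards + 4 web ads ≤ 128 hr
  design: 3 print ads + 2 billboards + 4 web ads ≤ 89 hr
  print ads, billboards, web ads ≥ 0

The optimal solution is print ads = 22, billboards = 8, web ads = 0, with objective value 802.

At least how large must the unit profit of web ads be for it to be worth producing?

Check each constraint at x*: airtime 54/54 (tight); production 128/128 (tight); design 82/89 (slack 7).
By complementary slackness, y = 0 for the non-binding constraint.
The binding rows give the dual system: 1·y_airtime + 4·y_production = 23 and 4·y_airtime + 5·y_production = 37.
Solving: y_airtime = 3, y_production = 5.
web ads enters the basis when its profit ≥ yᵀa₃ = 3·4 + 5·4 = 32.

32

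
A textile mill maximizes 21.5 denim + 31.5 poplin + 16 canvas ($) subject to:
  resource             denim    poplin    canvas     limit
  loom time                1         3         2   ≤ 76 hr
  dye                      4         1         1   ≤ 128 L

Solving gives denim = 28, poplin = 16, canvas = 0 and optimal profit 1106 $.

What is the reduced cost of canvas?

-6

At the optimum: loom time uses 76 of 76 (binding); dye uses 128 of 128 (binding).
Dual feasibility on the basic columns requires 1·y_loom time + 4·y_dye = 21.5, 3·y_loom time + 1·y_dye = 31.5.
This yields shadow prices y_loom time = 9.5, y_dye = 3.
Reduced cost of canvas: c₃ − yᵀa₃ = 16 − (9.5·2 + 3·1) = 16 − 22 = -6.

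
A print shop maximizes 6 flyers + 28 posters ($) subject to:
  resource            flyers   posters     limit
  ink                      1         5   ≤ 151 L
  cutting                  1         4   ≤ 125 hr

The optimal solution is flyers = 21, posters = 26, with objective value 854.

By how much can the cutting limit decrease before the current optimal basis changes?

4.2

Binding constraints: ink, cutting. The basis is B = [[1,5],[1,4]] with det -1.
Per unit decrease in cutting, x* moves by d = (-5, 1).
The basis stays optimal until flyers reaches 0; allowable decrease = 4.2 hr.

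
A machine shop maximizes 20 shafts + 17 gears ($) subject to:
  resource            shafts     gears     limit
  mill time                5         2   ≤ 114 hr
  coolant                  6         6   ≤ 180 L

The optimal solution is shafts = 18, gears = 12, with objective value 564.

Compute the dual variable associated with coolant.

Check each constraint at x*: mill time 114/114 (tight); coolant 180/180 (tight).
Dual feasibility on the basic columns requires 5·y_mill time + 6·y_coolant = 20, 2·y_mill time + 6·y_coolant = 17.
Solving: y_mill time = 1, y_coolant = 2.5.
Shadow price of coolant = 2.5.

2.5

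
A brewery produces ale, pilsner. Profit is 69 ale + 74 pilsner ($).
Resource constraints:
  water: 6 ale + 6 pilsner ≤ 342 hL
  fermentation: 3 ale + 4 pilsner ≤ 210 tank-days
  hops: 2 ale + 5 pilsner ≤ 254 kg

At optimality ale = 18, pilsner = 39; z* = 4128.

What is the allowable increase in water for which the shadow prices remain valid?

78

Binding constraints: water, fermentation. The basis is B = [[6,6],[3,4]] with det 6.
Per unit increase in water, x* moves by d = (0.6667, -0.5).
The basis stays optimal until pilsner reaches 0; allowable increase = 78 hL.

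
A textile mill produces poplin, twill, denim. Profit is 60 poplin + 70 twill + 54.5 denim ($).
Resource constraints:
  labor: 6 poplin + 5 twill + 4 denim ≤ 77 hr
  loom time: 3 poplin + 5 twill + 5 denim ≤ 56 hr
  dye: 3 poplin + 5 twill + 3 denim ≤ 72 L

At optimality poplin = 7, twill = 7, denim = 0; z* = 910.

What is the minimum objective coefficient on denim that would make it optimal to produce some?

At the optimum: labor uses 77 of 77 (binding); loom time uses 56 of 56 (binding); dye uses 56 of 72 (slack = 16).
Slack constraints have shadow price 0 (complementary slackness).
From A_Bᵀ y = c: 6·y_labor + 3·y_loom time = 60; 5·y_labor + 5·y_loom time = 70.
This yields shadow prices y_labor = 6, y_loom time = 8.
denim enters the basis when its profit ≥ yᵀa₃ = 6·4 + 8·5 = 64.

64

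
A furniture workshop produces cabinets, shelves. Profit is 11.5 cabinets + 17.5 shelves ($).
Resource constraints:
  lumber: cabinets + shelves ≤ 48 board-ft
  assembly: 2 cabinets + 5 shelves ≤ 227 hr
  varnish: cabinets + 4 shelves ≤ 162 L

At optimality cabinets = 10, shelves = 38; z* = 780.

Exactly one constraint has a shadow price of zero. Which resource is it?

lumber: 48/48 (binding)
assembly: 210/227 (slack 17)
varnish: 162/162 (binding)
By complementary slackness, a constraint with positive slack has shadow price 0 → assembly.

assembly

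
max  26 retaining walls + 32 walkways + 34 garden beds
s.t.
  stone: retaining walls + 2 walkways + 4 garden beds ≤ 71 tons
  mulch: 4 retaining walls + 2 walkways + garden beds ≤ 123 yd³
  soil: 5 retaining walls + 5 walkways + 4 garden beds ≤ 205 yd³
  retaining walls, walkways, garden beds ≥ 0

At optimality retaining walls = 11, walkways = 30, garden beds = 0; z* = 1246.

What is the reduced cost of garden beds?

At the optimum: stone uses 71 of 71 (binding); mulch uses 104 of 123 (slack = 19); soil uses 205 of 205 (binding).
Since mulch is not tight, its dual is 0.
Dual feasibility on the basic columns requires 1·y_stone + 5·y_soil = 26, 2·y_stone + 5·y_soil = 32.
Solving: y_stone = 6, y_soil = 4.
Reduced cost of garden beds: c₃ − yᵀa₃ = 34 − (6·4 + 4·4) = 34 − 40 = -6.

-6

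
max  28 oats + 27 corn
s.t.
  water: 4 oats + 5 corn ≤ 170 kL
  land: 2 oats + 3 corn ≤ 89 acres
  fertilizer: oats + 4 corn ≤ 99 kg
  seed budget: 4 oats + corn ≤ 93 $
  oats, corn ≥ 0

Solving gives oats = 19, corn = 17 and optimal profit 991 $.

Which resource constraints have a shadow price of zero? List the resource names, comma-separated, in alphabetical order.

fertilizer, water

water: 161/170 (slack 9)
land: 89/89 (binding)
fertilizer: 87/99 (slack 12)
seed budget: 93/93 (binding)
By complementary slackness, a constraint with positive slack has shadow price 0 → fertilizer, water.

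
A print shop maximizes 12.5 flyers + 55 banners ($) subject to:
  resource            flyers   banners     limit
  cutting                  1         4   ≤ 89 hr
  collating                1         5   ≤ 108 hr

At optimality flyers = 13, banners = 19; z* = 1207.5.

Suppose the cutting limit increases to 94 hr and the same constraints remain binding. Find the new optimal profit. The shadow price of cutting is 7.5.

1245

Δb = 5, so new z* = 1207.5 + (7.5)·(5) = 1207.5 + 37.5 = 1245.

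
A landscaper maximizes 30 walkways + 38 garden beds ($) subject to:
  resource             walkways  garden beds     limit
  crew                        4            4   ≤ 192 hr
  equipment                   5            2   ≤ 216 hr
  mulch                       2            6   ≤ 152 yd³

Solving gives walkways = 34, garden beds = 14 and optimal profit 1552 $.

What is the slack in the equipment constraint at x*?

equipment used = 5·34 + 2·14 = 198; slack = 216 − 198 = 18.

18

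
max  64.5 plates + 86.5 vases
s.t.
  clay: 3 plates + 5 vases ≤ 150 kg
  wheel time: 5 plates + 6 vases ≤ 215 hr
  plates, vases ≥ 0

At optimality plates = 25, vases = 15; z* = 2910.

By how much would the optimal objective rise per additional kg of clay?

Both clay and wheel time are binding at x*.
From A_Bᵀ y = c: 3·y_clay + 5·y_wheel time = 64.5; 5·y_clay + 6·y_wheel time = 86.5.
This yields shadow prices y_clay = 6.5, y_wheel time = 9.
Shadow price of clay = 6.5.

6.5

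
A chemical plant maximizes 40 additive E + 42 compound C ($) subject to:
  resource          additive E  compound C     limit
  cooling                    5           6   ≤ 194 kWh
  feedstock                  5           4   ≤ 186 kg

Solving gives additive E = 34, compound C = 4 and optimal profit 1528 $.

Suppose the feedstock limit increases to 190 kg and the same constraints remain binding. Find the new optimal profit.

Both cooling and feedstock are binding at x*.
From A_Bᵀ y = c: 5·y_cooling + 5·y_feedstock = 40; 6·y_cooling + 4·y_feedstock = 42.
→ y_cooling = 5 and y_feedstock = 3.
Δz = y_feedstock·Δb = 3 × (4) = 12, so new z* = 1528 + 12 = 1540.

1540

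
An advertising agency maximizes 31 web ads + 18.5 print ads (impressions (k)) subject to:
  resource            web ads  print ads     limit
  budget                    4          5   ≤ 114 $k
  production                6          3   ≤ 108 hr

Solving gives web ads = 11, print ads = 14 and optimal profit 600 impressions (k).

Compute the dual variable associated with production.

Check each constraint at x*: budget 114/114 (tight); production 108/108 (tight).
From A_Bᵀ y = c: 4·y_budget + 6·y_production = 31; 5·y_budget + 3·y_production = 18.5.
Solving: y_budget = 1, y_production = 4.5.
Shadow price of production = 4.5.

4.5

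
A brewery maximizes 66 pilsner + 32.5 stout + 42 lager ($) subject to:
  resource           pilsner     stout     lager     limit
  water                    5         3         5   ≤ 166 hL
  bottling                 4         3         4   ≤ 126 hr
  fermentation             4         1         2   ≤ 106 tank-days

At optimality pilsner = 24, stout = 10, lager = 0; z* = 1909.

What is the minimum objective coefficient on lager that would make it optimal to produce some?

Check each constraint at x*: water 150/166 (slack 16); bottling 126/126 (tight); fermentation 106/106 (tight).
Slack constraints have shadow price 0 (complementary slackness).
Dual feasibility on the basic columns requires 4·y_bottling + 4·y_fermentation = 66, 3·y_bottling + 1·y_fermentation = 32.5.
This yields shadow prices y_bottling = 8, y_fermentation = 8.5.
lager enters the basis when its profit ≥ yᵀa₃ = 8·4 + 8.5·2 = 49.

49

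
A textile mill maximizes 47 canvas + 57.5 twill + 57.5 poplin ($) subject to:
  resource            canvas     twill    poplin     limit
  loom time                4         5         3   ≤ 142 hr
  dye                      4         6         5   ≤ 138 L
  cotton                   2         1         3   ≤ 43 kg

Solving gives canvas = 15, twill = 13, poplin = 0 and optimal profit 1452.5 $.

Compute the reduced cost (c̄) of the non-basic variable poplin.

-4.5

Binding: dye and cotton. Non-binding: loom time (17 unused).
Since loom time is not tight, its dual is 0.
From A_Bᵀ y = c: 4·y_dye + 2·y_cotton = 47; 6·y_dye + 1·y_cotton = 57.5.
Solving: y_dye = 8.5, y_cotton = 6.5.
Reduced cost of poplin: c₃ − yᵀa₃ = 57.5 − (8.5·5 + 6.5·3) = 57.5 − 62 = -4.5.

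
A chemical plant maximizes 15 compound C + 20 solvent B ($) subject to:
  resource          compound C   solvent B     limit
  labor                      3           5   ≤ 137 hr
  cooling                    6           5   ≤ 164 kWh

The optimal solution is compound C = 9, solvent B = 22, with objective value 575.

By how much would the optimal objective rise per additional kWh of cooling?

Check each constraint at x*: labor 137/137 (tight); cooling 164/164 (tight).
Dual feasibility on the basic columns requires 3·y_labor + 6·y_cooling = 15, 5·y_labor + 5·y_cooling = 20.
→ y_labor = 3 and y_cooling = 1.
Shadow price of cooling = 1.

1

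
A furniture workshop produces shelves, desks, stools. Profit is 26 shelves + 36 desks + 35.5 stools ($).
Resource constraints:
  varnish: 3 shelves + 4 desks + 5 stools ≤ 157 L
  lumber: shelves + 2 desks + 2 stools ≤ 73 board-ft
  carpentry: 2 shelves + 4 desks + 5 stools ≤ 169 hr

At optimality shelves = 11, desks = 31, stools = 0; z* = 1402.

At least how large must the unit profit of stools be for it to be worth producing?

Binding: varnish and lumber. Non-binding: carpentry (23 unused).
Slack constraints have shadow price 0 (complementary slackness).
From A_Bᵀ y = c: 3·y_varnish + 1·y_lumber = 26; 4·y_varnish + 2·y_lumber = 36.
This yields shadow prices y_varnish = 8, y_lumber = 2.
stools enters the basis when its profit ≥ yᵀa₃ = 8·5 + 2·2 = 44.

44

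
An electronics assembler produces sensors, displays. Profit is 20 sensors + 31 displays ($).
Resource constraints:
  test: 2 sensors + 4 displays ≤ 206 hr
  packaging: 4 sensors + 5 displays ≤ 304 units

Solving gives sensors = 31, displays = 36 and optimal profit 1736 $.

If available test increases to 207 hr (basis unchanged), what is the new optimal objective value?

1740

At the optimum: test uses 206 of 206 (binding); packaging uses 304 of 304 (binding).
From A_Bᵀ y = c: 2·y_test + 4·y_packaging = 20; 4·y_test + 5·y_packaging = 31.
This yields shadow prices y_test = 4, y_packaging = 3.
Δz = y_test·Δb = 4 × (1) = 4, so new z* = 1736 + 4 = 1740.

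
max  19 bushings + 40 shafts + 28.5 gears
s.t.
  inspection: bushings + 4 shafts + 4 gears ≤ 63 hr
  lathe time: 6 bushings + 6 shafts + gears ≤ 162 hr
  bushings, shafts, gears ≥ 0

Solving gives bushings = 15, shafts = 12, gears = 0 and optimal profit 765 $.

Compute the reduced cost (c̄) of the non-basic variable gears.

-1.5

Check each constraint at x*: inspection 63/63 (tight); lathe time 162/162 (tight).
Dual feasibility on the basic columns requires 1·y_inspection + 6·y_lathe time = 19, 4·y_inspection + 6·y_lathe time = 40.
→ y_inspection = 7 and y_lathe time = 2.
Reduced cost of gears: c₃ − yᵀa₃ = 28.5 − (7·4 + 2·1) = 28.5 − 30 = -1.5.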